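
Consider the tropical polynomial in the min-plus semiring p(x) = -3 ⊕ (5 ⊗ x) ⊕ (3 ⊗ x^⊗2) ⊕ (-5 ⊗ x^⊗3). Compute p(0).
p(0) = -5

A tropical monomial a ⊗ x^⊗i evaluates to a + i · x. Evaluating each term at x = 0:
  Term 0 contributes -3 + 0 · 0 = -3
  Term 1 contributes 5 + 1 · 0 = 5
  Term 2 contributes 3 + 2 · 0 = 3
  Term 3 contributes -5 + 3 · 0 = -5
p(0) = ⊕ of these = min[-3, 5, 3, -5] = -5.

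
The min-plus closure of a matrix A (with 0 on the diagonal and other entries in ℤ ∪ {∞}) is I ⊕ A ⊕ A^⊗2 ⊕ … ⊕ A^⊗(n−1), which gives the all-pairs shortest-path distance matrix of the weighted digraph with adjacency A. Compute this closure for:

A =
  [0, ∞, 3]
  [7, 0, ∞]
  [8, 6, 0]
Closure =
  [0, 9, 3]
  [7, 0, 10]
  [8, 6, 0]

This is the Floyd-Warshall all-pairs shortest-path computation. For each intermediate vertex k = 0, 1, …, 2, update dist[i][j] ← min(dist[i][j], dist[i][k] + dist[k][j]). The final matrix gives, for each (i, j), the minimum total weight of any directed path from i to j (possibly empty when i = j).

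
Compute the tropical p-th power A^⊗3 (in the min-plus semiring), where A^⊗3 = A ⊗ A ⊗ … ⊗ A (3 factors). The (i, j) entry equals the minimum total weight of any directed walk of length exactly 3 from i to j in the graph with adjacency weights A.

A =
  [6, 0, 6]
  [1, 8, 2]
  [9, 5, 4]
A^⊗3 =
  [7, 1, 6]
  [2, 7, 3]
  [10, 6, 11]

Each entry (A^⊗3)_ij equals the minimum over all length-3 walks i = v_0 → v_1 → … → v_3 = j of Σ_t A[v_t][v_{t+1}]. For example, for (i, j) = (0, 2) we minimise over 9 possible intermediate vertex sequences; the minimum is 6, attained along the walk 0 → 1 → 2 → 2.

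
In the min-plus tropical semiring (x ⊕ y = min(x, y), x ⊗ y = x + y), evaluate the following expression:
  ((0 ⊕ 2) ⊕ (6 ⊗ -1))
((0 ⊕ 2) ⊕ (6 ⊗ -1)) = 0

Expand innermost to outermost. Recall ⊕ takes the minimum of its arguments and ⊗ takes their sum. Working out the expression ((0 ⊕ 2) ⊕ (6 ⊗ -1)) gives 0.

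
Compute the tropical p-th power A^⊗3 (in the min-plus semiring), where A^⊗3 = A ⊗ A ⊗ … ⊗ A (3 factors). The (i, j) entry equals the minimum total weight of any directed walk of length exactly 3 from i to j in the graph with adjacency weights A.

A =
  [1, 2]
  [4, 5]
A^⊗3 =
  [3, 4]
  [6, 7]

Each entry (A^⊗3)_ij equals the minimum over all length-3 walks i = v_0 → v_1 → … → v_3 = j of Σ_t A[v_t][v_{t+1}]. For example, for (i, j) = (0, 1) we minimise over 4 possible intermediate vertex sequences; the minimum is 4, attained along the walk 0 → 0 → 0 → 1.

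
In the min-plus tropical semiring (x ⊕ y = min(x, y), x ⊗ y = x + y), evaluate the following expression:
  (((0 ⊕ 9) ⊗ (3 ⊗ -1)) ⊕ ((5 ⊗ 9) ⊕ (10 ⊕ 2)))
(((0 ⊕ 9) ⊗ (3 ⊗ -1)) ⊕ ((5 ⊗ 9) ⊕ (10 ⊕ 2))) = 2

Expand innermost to outermost. Recall ⊕ takes the minimum of its arguments and ⊗ takes their sum. Working out the expression (((0 ⊕ 9) ⊗ (3 ⊗ -1)) ⊕ ((5 ⊗ 9) ⊕ (10 ⊕ 2))) gives 2.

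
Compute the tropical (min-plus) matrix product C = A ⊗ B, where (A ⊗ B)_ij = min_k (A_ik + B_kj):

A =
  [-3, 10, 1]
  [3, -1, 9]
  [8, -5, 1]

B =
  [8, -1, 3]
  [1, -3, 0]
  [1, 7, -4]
A ⊗ B =
  [2, -4, -3]
  [0, -4, -1]
  [-4, -8, -5]

Apply the min-plus product entry-by-entry:
  C[0][0] = min over k of (A[0][0] + B[0][0] = -3 + 8 = 5, A[0][1] + B[1][0] = 10 + 1 = 11, A[0][2] + B[2][0] = 1 + 1 = 2) = 2 (attained at k = 2)
  C[0][1] = min over k of (A[0][0] + B[0][1] = -3 + -1 = -4, A[0][1] + B[1][1] = 10 + -3 = 7, A[0][2] + B[2][1] = 1 + 7 = 8) = -4 (attained at k = 0)
  C[0][2] = min over k of (A[0][0] + B[0][2] = -3 + 3 = 0, A[0][1] + B[1][2] = 10 + 0 = 10, A[0][2] + B[2][2] = 1 + -4 = -3) = -3 (attained at k = 2)
  C[1][0] = min over k of (A[1][0] + B[0][0] = 3 + 8 = 11, A[1][1] + B[1][0] = -1 + 1 = 0, A[1][2] + B[2][0] = 9 + 1 = 10) = 0 (attained at k = 1)
  C[1][1] = min over k of (A[1][0] + B[0][1] = 3 + -1 = 2, A[1][1] + B[1][1] = -1 + -3 = -4, A[1][2] + B[2][1] = 9 + 7 = 16) = -4 (attained at k = 1)
  C[1][2] = min over k of (A[1][0] + B[0][2] = 3 + 3 = 6, A[1][1] + B[1][2] = -1 + 0 = -1, A[1][2] + B[2][2] = 9 + -4 = 5) = -1 (attained at k = 1)
  C[2][0] = min over k of (A[2][0] + B[0][0] = 8 + 8 = 16, A[2][1] + B[1][0] = -5 + 1 = -4, A[2][2] + B[2][0] = 1 + 1 = 2) = -4 (attained at k = 1)
  C[2][1] = min over k of (A[2][0] + B[0][1] = 8 + -1 = 7, A[2][1] + B[1][1] = -5 + -3 = -8, A[2][2] + B[2][1] = 1 + 7 = 8) = -8 (attained at k = 1)
  C[2][2] = min over k of (A[2][0] + B[0][2] = 8 + 3 = 11, A[2][1] + B[1][2] = -5 + 0 = -5, A[2][2] + B[2][2] = 1 + -4 = -3) = -5 (attained at k = 1)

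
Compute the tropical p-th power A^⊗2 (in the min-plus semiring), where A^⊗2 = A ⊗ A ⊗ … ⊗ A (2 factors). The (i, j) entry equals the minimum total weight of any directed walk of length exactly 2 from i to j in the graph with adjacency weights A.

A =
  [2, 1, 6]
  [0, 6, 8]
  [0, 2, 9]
A^⊗2 =
  [1, 3, 8]
  [2, 1, 6]
  [2, 1, 6]

Each entry (A^⊗2)_ij equals the minimum over all length-2 walks i = v_0 → v_1 → … → v_2 = j of Σ_t A[v_t][v_{t+1}]. For example, for (i, j) = (0, 2) we minimise over 3 possible intermediate vertex sequences; the minimum is 8, attained along the walk 0 → 0 → 2.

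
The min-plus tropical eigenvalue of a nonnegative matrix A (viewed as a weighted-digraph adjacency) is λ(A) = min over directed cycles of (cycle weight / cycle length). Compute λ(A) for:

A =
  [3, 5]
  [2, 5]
λ(A) = 3

Enumerate directed cycles and compute their means (weight / length). Sample:
  cycle 0 → 0: weight = 3, length = 1, mean = 3/1 ≈ 3.000
  cycle 1 → 1: weight = 5, length = 1, mean = 5/1 ≈ 5.000
  cycle 0 → 1 → 0: weight = 7, length = 2, mean = 7/2 ≈ 3.500
  cycle 1 → 0 → 1: weight = 7, length = 2, mean = 7/2 ≈ 3.500
Minimum mean = 3.000, attained e.g. along the cycle 0 → 0 with weight 3 and length 1. So λ(A) = 3/1 = 3.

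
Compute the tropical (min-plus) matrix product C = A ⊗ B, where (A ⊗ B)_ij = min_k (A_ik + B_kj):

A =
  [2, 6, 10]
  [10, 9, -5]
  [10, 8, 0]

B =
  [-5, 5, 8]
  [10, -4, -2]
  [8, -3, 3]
A ⊗ B =
  [-3, 2, 4]
  [3, -8, -2]
  [5, -3, 3]

Apply the min-plus product entry-by-entry:
  C[0][0] = min over k of (A[0][0] + B[0][0] = 2 + -5 = -3, A[0][1] + B[1][0] = 6 + 10 = 16, A[0][2] + B[2][0] = 10 + 8 = 18) = -3 (attained at k = 0)
  C[0][1] = min over k of (A[0][0] + B[0][1] = 2 + 5 = 7, A[0][1] + B[1][1] = 6 + -4 = 2, A[0][2] + B[2][1] = 10 + -3 = 7) = 2 (attained at k = 1)
  C[0][2] = min over k of (A[0][0] + B[0][2] = 2 + 8 = 10, A[0][1] + B[1][2] = 6 + -2 = 4, A[0][2] + B[2][2] = 10 + 3 = 13) = 4 (attained at k = 1)
  C[1][0] = min over k of (A[1][0] + B[0][0] = 10 + -5 = 5, A[1][1] + B[1][0] = 9 + 10 = 19, A[1][2] + B[2][0] = -5 + 8 = 3) = 3 (attained at k = 2)
  C[1][1] = min over k of (A[1][0] + B[0][1] = 10 + 5 = 15, A[1][1] + B[1][1] = 9 + -4 = 5, A[1][2] + B[2][1] = -5 + -3 = -8) = -8 (attained at k = 2)
  C[1][2] = min over k of (A[1][0] + B[0][2] = 10 + 8 = 18, A[1][1] + B[1][2] = 9 + -2 = 7, A[1][2] + B[2][2] = -5 + 3 = -2) = -2 (attained at k = 2)
  C[2][0] = min over k of (A[2][0] + B[0][0] = 10 + -5 = 5, A[2][1] + B[1][0] = 8 + 10 = 18, A[2][2] + B[2][0] = 0 + 8 = 8) = 5 (attained at k = 0)
  C[2][1] = min over k of (A[2][0] + B[0][1] = 10 + 5 = 15, A[2][1] + B[1][1] = 8 + -4 = 4, A[2][2] + B[2][1] = 0 + -3 = -3) = -3 (attained at k = 2)
  C[2][2] = min over k of (A[2][0] + B[0][2] = 10 + 8 = 18, A[2][1] + B[1][2] = 8 + -2 = 6, A[2][2] + B[2][2] = 0 + 3 = 3) = 3 (attained at k = 2)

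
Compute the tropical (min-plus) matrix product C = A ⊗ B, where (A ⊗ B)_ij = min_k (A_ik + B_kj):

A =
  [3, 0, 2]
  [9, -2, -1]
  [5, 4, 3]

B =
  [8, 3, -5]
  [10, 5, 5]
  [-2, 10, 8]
A ⊗ B =
  [0, 5, -2]
  [-3, 3, 3]
  [1, 8, 0]

Apply the min-plus product entry-by-entry:
  C[0][0] = min over k of (A[0][0] + B[0][0] = 3 + 8 = 11, A[0][1] + B[1][0] = 0 + 10 = 10, A[0][2] + B[2][0] = 2 + -2 = 0) = 0 (attained at k = 2)
  C[0][1] = min over k of (A[0][0] + B[0][1] = 3 + 3 = 6, A[0][1] + B[1][1] = 0 + 5 = 5, A[0][2] + B[2][1] = 2 + 10 = 12) = 5 (attained at k = 1)
  C[0][2] = min over k of (A[0][0] + B[0][2] = 3 + -5 = -2, A[0][1] + B[1][2] = 0 + 5 = 5, A[0][2] + B[2][2] = 2 + 8 = 10) = -2 (attained at k = 0)
  C[1][0] = min over k of (A[1][0] + B[0][0] = 9 + 8 = 17, A[1][1] + B[1][0] = -2 + 10 = 8, A[1][2] + B[2][0] = -1 + -2 = -3) = -3 (attained at k = 2)
  C[1][1] = min over k of (A[1][0] + B[0][1] = 9 + 3 = 12, A[1][1] + B[1][1] = -2 + 5 = 3, A[1][2] + B[2][1] = -1 + 10 = 9) = 3 (attained at k = 1)
  C[1][2] = min over k of (A[1][0] + B[0][2] = 9 + -5 = 4, A[1][1] + B[1][2] = -2 + 5 = 3, A[1][2] + B[2][2] = -1 + 8 = 7) = 3 (attained at k = 1)
  C[2][0] = min over k of (A[2][0] + B[0][0] = 5 + 8 = 13, A[2][1] + B[1][0] = 4 + 10 = 14, A[2][2] + B[2][0] = 3 + -2 = 1) = 1 (attained at k = 2)
  C[2][1] = min over k of (A[2][0] + B[0][1] = 5 + 3 = 8, A[2][1] + B[1][1] = 4 + 5 = 9, A[2][2] + B[2][1] = 3 + 10 = 13) = 8 (attained at k = 0)
  C[2][2] = min over k of (A[2][0] + B[0][2] = 5 + -5 = 0, A[2][1] + B[1][2] = 4 + 5 = 9, A[2][2] + B[2][2] = 3 + 8 = 11) = 0 (attained at k = 0)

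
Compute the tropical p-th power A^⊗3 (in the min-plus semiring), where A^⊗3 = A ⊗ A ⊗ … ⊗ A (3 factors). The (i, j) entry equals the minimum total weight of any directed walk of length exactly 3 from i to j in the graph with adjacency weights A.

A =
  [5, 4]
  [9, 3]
A^⊗3 =
  [15, 10]
  [15, 9]

Each entry (A^⊗3)_ij equals the minimum over all length-3 walks i = v_0 → v_1 → … → v_3 = j of Σ_t A[v_t][v_{t+1}]. For example, for (i, j) = (0, 1) we minimise over 4 possible intermediate vertex sequences; the minimum is 10, attained along the walk 0 → 1 → 1 → 1.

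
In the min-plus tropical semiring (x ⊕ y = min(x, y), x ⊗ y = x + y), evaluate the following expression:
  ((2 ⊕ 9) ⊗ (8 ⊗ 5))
((2 ⊕ 9) ⊗ (8 ⊗ 5)) = 15

Expand innermost to outermost. Recall ⊕ takes the minimum of its arguments and ⊗ takes their sum. Working out the expression ((2 ⊕ 9) ⊗ (8 ⊗ 5)) gives 15.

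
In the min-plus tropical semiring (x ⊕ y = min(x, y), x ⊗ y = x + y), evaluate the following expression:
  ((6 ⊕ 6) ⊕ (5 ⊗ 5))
((6 ⊕ 6) ⊕ (5 ⊗ 5)) = 6

Expand innermost to outermost. Recall ⊕ takes the minimum of its arguments and ⊗ takes their sum. Working out the expression ((6 ⊕ 6) ⊕ (5 ⊗ 5)) gives 6.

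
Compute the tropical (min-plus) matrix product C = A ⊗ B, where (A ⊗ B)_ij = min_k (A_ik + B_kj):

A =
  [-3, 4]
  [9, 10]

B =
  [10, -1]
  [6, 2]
A ⊗ B =
  [7, -4]
  [16, 8]

Apply the min-plus product entry-by-entry:
  C[0][0] = min over k of (A[0][0] + B[0][0] = -3 + 10 = 7, A[0][1] + B[1][0] = 4 + 6 = 10) = 7 (attained at k = 0)
  C[0][1] = min over k of (A[0][0] + B[0][1] = -3 + -1 = -4, A[0][1] + B[1][1] = 4 + 2 = 6) = -4 (attained at k = 0)
  C[1][0] = min over k of (A[1][0] + B[0][0] = 9 + 10 = 19, A[1][1] + B[1][0] = 10 + 6 = 16) = 16 (attained at k = 1)
  C[1][1] = min over k of (A[1][0] + B[0][1] = 9 + -1 = 8, A[1][1] + B[1][1] = 10 + 2 = 12) = 8 (attained at k = 0)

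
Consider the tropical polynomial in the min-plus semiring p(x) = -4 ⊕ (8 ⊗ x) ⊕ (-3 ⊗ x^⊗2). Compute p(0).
p(0) = -4

A tropical monomial a ⊗ x^⊗i evaluates to a + i · x. Evaluating each term at x = 0:
  Term 0 contributes -4 + 0 · 0 = -4
  Term 1 contributes 8 + 1 · 0 = 8
  Term 2 contributes -3 + 2 · 0 = -3
p(0) = ⊕ of these = min[-4, 8, -3] = -4.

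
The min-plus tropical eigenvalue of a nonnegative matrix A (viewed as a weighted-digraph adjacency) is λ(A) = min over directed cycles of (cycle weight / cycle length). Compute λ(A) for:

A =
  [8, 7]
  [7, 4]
λ(A) = 4

Enumerate directed cycles and compute their means (weight / length). Sample:
  cycle 0 → 0: weight = 8, length = 1, mean = 8/1 ≈ 8.000
  cycle 1 → 1: weight = 4, length = 1, mean = 4/1 ≈ 4.000
  cycle 0 → 1 → 0: weight = 14, length = 2, mean = 14/2 ≈ 7.000
  cycle 1 → 0 → 1: weight = 14, length = 2, mean = 14/2 ≈ 7.000
Minimum mean = 4.000, attained e.g. along the cycle 1 → 1 with weight 4 and length 1. So λ(A) = 4/1 = 4.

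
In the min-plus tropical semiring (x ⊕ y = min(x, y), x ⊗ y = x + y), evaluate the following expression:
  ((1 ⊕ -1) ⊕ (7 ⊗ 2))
((1 ⊕ -1) ⊕ (7 ⊗ 2)) = -1

Expand innermost to outermost. Recall ⊕ takes the minimum of its arguments and ⊗ takes their sum. Working out the expression ((1 ⊕ -1) ⊕ (7 ⊗ 2)) gives -1.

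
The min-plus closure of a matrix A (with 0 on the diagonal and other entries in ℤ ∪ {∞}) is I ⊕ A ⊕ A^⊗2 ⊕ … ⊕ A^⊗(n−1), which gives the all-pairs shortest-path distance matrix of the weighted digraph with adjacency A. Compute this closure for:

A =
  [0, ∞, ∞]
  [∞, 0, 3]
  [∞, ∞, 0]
Closure =
  [0, ∞, ∞]
  [∞, 0, 3]
  [∞, ∞, 0]

This is the Floyd-Warshall all-pairs shortest-path computation. For each intermediate vertex k = 0, 1, …, 2, update dist[i][j] ← min(dist[i][j], dist[i][k] + dist[k][j]). The final matrix gives, for each (i, j), the minimum total weight of any directed path from i to j (possibly empty when i = j).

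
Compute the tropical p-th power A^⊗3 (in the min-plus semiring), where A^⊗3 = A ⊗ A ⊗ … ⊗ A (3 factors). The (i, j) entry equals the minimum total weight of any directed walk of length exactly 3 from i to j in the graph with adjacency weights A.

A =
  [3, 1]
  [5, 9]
A^⊗3 =
  [9, 7]
  [11, 9]

Each entry (A^⊗3)_ij equals the minimum over all length-3 walks i = v_0 → v_1 → … → v_3 = j of Σ_t A[v_t][v_{t+1}]. For example, for (i, j) = (0, 1) we minimise over 4 possible intermediate vertex sequences; the minimum is 7, attained along the walk 0 → 0 → 0 → 1.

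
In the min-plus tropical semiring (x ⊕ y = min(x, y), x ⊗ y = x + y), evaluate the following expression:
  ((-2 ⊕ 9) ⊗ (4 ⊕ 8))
((-2 ⊕ 9) ⊗ (4 ⊕ 8)) = 2

Expand innermost to outermost. Recall ⊕ takes the minimum of its arguments and ⊗ takes their sum. Working out the expression ((-2 ⊕ 9) ⊗ (4 ⊕ 8)) gives 2.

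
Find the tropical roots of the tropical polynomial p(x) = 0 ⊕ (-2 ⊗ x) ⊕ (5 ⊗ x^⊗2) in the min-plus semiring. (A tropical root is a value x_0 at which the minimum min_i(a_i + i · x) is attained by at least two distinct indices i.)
Roots: {-7, 2}

Each tropical root is a break point of the lower envelope of the lines y = a_i + i · x (there are 3 lines, with slopes 0, 1, ..., 2). Only the lines that attain the minimum somewhere contribute to roots; other lines are dominated. Here the surviving (envelope) indices are i = 2, i = 1, i = 0.
Intersections between consecutive envelope lines give the roots: for adjacent envelope indices i < j the intersection is x = (a_i − a_j) / (j − i). Reading off the sorted break points: {-7, 2}.
Verification: at each break x_0, at least two indices attain the minimum of min_i(a_i + i · x_0).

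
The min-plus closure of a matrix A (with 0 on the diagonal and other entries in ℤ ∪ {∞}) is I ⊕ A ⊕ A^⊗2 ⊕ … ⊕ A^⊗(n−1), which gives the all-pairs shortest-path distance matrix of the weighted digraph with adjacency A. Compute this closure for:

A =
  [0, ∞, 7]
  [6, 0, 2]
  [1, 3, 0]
Closure =
  [0, 10, 7]
  [3, 0, 2]
  [1, 3, 0]

This is the Floyd-Warshall all-pairs shortest-path computation. For each intermediate vertex k = 0, 1, …, 2, update dist[i][j] ← min(dist[i][j], dist[i][k] + dist[k][j]). The final matrix gives, for each (i, j), the minimum total weight of any directed path from i to j (possibly empty when i = j).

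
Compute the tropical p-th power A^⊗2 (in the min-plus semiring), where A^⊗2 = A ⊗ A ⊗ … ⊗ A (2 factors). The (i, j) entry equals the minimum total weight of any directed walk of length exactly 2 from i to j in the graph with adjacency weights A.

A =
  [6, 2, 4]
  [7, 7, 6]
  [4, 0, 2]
A^⊗2 =
  [8, 4, 6]
  [10, 6, 8]
  [6, 2, 4]

Each entry (A^⊗2)_ij equals the minimum over all length-2 walks i = v_0 → v_1 → … → v_2 = j of Σ_t A[v_t][v_{t+1}]. For example, for (i, j) = (0, 2) we minimise over 3 possible intermediate vertex sequences; the minimum is 6, attained along the walk 0 → 2 → 2.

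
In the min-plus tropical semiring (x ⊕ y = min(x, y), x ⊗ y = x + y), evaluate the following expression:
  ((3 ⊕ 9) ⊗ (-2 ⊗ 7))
((3 ⊕ 9) ⊗ (-2 ⊗ 7)) = 8

Expand innermost to outermost. Recall ⊕ takes the minimum of its arguments and ⊗ takes their sum. Working out the expression ((3 ⊕ 9) ⊗ (-2 ⊗ 7)) gives 8.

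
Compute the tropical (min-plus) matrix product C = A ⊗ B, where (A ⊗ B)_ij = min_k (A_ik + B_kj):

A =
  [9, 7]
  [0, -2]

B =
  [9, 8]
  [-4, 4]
A ⊗ B =
  [3, 11]
  [-6, 2]

Apply the min-plus product entry-by-entry:
  C[0][0] = min over k of (A[0][0] + B[0][0] = 9 + 9 = 18, A[0][1] + B[1][0] = 7 + -4 = 3) = 3 (attained at k = 1)
  C[0][1] = min over k of (A[0][0] + B[0][1] = 9 + 8 = 17, A[0][1] + B[1][1] = 7 + 4 = 11) = 11 (attained at k = 1)
  C[1][0] = min over k of (A[1][0] + B[0][0] = 0 + 9 = 9, A[1][1] + B[1][0] = -2 + -4 = -6) = -6 (attained at k = 1)
  C[1][1] = min over k of (A[1][0] + B[0][1] = 0 + 8 = 8, A[1][1] + B[1][1] = -2 + 4 = 2) = 2 (attained at k = 1)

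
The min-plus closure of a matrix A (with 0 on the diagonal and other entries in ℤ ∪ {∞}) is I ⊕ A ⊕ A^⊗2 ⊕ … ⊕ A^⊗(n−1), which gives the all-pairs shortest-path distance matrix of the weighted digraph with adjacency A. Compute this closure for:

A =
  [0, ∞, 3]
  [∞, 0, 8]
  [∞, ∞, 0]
Closure =
  [0, ∞, 3]
  [∞, 0, 8]
  [∞, ∞, 0]

This is the Floyd-Warshall all-pairs shortest-path computation. For each intermediate vertex k = 0, 1, …, 2, update dist[i][j] ← min(dist[i][j], dist[i][k] + dist[k][j]). The final matrix gives, for each (i, j), the minimum total weight of any directed path from i to j (possibly empty when i = j).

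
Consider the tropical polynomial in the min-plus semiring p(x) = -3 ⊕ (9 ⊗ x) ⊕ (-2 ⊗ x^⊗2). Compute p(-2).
p(-2) = -6

A tropical monomial a ⊗ x^⊗i evaluates to a + i · x. Evaluating each term at x = -2:
  Term 0 contributes -3 + 0 · -2 = -3
  Term 1 contributes 9 + 1 · -2 = 7
  Term 2 contributes -2 + 2 · -2 = -6
p(-2) = ⊕ of these = min[-3, 7, -6] = -6.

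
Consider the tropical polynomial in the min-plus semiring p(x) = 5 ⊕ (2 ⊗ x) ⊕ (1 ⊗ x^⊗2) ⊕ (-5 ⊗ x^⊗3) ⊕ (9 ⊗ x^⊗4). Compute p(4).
p(4) = 5

A tropical monomial a ⊗ x^⊗i evaluates to a + i · x. Evaluating each term at x = 4:
  Term 0 contributes 5 + 0 · 4 = 5
  Term 1 contributes 2 + 1 · 4 = 6
  Term 2 contributes 1 + 2 · 4 = 9
  Term 3 contributes -5 + 3 · 4 = 7
  Term 4 contributes 9 + 4 · 4 = 25
p(4) = ⊕ of these = min[5, 6, 9, 7, 25] = 5.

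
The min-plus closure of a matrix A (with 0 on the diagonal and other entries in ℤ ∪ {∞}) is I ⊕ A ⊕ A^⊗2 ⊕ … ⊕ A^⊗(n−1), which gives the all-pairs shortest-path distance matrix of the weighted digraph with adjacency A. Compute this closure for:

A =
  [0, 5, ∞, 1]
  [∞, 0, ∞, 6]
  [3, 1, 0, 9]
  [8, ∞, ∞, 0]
Closure =
  [0, 5, ∞, 1]
  [14, 0, ∞, 6]
  [3, 1, 0, 4]
  [8, 13, ∞, 0]

This is the Floyd-Warshall all-pairs shortest-path computation. For each intermediate vertex k = 0, 1, …, 3, update dist[i][j] ← min(dist[i][j], dist[i][k] + dist[k][j]). The final matrix gives, for each (i, j), the minimum total weight of any directed path from i to j (possibly empty when i = j).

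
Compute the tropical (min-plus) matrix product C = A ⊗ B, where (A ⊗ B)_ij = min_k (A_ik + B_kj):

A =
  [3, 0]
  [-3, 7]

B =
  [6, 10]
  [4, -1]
A ⊗ B =
  [4, -1]
  [3, 6]

Apply the min-plus product entry-by-entry:
  C[0][0] = min over k of (A[0][0] + B[0][0] = 3 + 6 = 9, A[0][1] + B[1][0] = 0 + 4 = 4) = 4 (attained at k = 1)
  C[0][1] = min over k of (A[0][0] + B[0][1] = 3 + 10 = 13, A[0][1] + B[1][1] = 0 + -1 = -1) = -1 (attained at k = 1)
  C[1][0] = min over k of (A[1][0] + B[0][0] = -3 + 6 = 3, A[1][1] + B[1][0] = 7 + 4 = 11) = 3 (attained at k = 0)
  C[1][1] = min over k of (A[1][0] + B[0][1] = -3 + 10 = 7, A[1][1] + B[1][1] = 7 + -1 = 6) = 6 (attained at k = 1)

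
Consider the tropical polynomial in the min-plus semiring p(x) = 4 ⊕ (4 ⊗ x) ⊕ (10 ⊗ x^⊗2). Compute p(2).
p(2) = 4

A tropical monomial a ⊗ x^⊗i evaluates to a + i · x. Evaluating each term at x = 2:
  Term 0 contributes 4 + 0 · 2 = 4
  Term 1 contributes 4 + 1 · 2 = 6
  Term 2 contributes 10 + 2 · 2 = 14
p(2) = ⊕ of these = min[4, 6, 14] = 4.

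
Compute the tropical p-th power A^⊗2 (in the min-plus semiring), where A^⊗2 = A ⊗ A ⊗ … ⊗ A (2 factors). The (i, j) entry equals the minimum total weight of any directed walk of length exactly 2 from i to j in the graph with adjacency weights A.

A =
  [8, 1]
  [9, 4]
A^⊗2 =
  [10, 5]
  [13, 8]

Each entry (A^⊗2)_ij equals the minimum over all length-2 walks i = v_0 → v_1 → … → v_2 = j of Σ_t A[v_t][v_{t+1}]. For example, for (i, j) = (0, 1) we minimise over 2 possible intermediate vertex sequences; the minimum is 5, attained along the walk 0 → 1 → 1.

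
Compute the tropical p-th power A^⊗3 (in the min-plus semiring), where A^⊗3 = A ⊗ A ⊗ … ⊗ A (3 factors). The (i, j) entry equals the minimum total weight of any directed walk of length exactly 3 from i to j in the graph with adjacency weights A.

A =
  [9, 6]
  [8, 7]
A^⊗3 =
  [21, 20]
  [22, 21]

Each entry (A^⊗3)_ij equals the minimum over all length-3 walks i = v_0 → v_1 → … → v_3 = j of Σ_t A[v_t][v_{t+1}]. For example, for (i, j) = (0, 1) we minimise over 4 possible intermediate vertex sequences; the minimum is 20, attained along the walk 0 → 1 → 0 → 1.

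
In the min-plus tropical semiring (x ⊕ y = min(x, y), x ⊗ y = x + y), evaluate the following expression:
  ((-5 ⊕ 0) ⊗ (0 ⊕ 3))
((-5 ⊕ 0) ⊗ (0 ⊕ 3)) = -5

Expand innermost to outermost. Recall ⊕ takes the minimum of its arguments and ⊗ takes their sum. Working out the expression ((-5 ⊕ 0) ⊗ (0 ⊕ 3)) gives -5.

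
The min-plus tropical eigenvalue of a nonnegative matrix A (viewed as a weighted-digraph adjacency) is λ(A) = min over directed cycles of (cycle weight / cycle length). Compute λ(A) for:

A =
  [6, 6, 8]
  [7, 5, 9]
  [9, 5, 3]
λ(A) = 3

Enumerate directed cycles and compute their means (weight / length). Sample:
  cycle 0 → 0: weight = 6, length = 1, mean = 6/1 ≈ 6.000
  cycle 1 → 1: weight = 5, length = 1, mean = 5/1 ≈ 5.000
  cycle 2 → 2: weight = 3, length = 1, mean = 3/1 ≈ 3.000
  cycle 0 → 1 → 0: weight = 13, length = 2, mean = 13/2 ≈ 6.500
  cycle 0 → 2 → 0: weight = 17, length = 2, mean = 17/2 ≈ 8.500
  cycle 1 → 0 → 1: weight = 13, length = 2, mean = 13/2 ≈ 6.500
Minimum mean = 3.000, attained e.g. along the cycle 2 → 2 with weight 3 and length 1. So λ(A) = 3/1 = 3.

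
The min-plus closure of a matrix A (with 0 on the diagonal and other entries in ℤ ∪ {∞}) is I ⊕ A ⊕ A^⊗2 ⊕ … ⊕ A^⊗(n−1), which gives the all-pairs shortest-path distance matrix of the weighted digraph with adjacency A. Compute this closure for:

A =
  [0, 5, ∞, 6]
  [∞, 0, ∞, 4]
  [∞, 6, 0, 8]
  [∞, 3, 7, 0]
Closure =
  [0, 5, 13, 6]
  [∞, 0, 11, 4]
  [∞, 6, 0, 8]
  [∞, 3, 7, 0]

This is the Floyd-Warshall all-pairs shortest-path computation. For each intermediate vertex k = 0, 1, …, 3, update dist[i][j] ← min(dist[i][j], dist[i][k] + dist[k][j]). The final matrix gives, for each (i, j), the minimum total weight of any directed path from i to j (possibly empty when i = j).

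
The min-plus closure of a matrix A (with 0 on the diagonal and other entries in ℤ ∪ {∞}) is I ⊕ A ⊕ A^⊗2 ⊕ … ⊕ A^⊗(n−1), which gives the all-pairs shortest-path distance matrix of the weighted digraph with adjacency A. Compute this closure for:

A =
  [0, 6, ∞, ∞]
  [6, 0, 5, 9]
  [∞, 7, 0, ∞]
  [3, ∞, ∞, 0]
Closure =
  [0, 6, 11, 15]
  [6, 0, 5, 9]
  [13, 7, 0, 16]
  [3, 9, 14, 0]

This is the Floyd-Warshall all-pairs shortest-path computation. For each intermediate vertex k = 0, 1, …, 3, update dist[i][j] ← min(dist[i][j], dist[i][k] + dist[k][j]). The final matrix gives, for each (i, j), the minimum total weight of any directed path from i to j (possibly empty when i = j).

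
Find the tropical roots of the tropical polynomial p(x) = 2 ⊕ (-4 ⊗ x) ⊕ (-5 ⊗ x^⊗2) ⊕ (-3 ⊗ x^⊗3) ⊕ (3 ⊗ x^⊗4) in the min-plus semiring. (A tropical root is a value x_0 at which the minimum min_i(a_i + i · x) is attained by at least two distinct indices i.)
Roots: {-6, -2, 1, 6}

Each tropical root is a break point of the lower envelope of the lines y = a_i + i · x (there are 5 lines, with slopes 0, 1, ..., 4). Only the lines that attain the minimum somewhere contribute to roots; other lines are dominated. Here the surviving (envelope) indices are i = 4, i = 3, i = 2, i = 1, i = 0.
Intersections between consecutive envelope lines give the roots: for adjacent envelope indices i < j the intersection is x = (a_i − a_j) / (j − i). Reading off the sorted break points: {-6, -2, 1, 6}.
Verification: at each break x_0, at least two indices attain the minimum of min_i(a_i + i · x_0).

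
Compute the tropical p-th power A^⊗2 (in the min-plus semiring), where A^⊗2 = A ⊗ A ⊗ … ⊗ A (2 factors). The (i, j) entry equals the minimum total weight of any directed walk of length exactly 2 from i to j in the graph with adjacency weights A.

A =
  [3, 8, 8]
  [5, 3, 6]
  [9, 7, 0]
A^⊗2 =
  [6, 11, 8]
  [8, 6, 6]
  [9, 7, 0]

Each entry (A^⊗2)_ij equals the minimum over all length-2 walks i = v_0 → v_1 → … → v_2 = j of Σ_t A[v_t][v_{t+1}]. For example, for (i, j) = (0, 2) we minimise over 3 possible intermediate vertex sequences; the minimum is 8, attained along the walk 0 → 2 → 2.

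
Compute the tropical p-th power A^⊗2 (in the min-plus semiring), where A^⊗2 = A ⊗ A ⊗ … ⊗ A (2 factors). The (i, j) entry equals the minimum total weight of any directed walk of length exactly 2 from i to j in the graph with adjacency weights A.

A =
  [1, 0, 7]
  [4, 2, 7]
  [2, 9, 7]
A^⊗2 =
  [2, 1, 7]
  [5, 4, 9]
  [3, 2, 9]

Each entry (A^⊗2)_ij equals the minimum over all length-2 walks i = v_0 → v_1 → … → v_2 = j of Σ_t A[v_t][v_{t+1}]. For example, for (i, j) = (0, 2) we minimise over 3 possible intermediate vertex sequences; the minimum is 7, attained along the walk 0 → 1 → 2.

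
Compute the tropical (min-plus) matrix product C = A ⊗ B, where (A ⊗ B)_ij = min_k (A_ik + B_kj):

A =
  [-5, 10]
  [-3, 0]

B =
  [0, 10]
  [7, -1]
A ⊗ B =
  [-5, 5]
  [-3, -1]

Apply the min-plus product entry-by-entry:
  C[0][0] = min over k of (A[0][0] + B[0][0] = -5 + 0 = -5, A[0][1] + B[1][0] = 10 + 7 = 17) = -5 (attained at k = 0)
  C[0][1] = min over k of (A[0][0] + B[0][1] = -5 + 10 = 5, A[0][1] + B[1][1] = 10 + -1 = 9) = 5 (attained at k = 0)
  C[1][0] = min over k of (A[1][0] + B[0][0] = -3 + 0 = -3, A[1][1] + B[1][0] = 0 + 7 = 7) = -3 (attained at k = 0)
  C[1][1] = min over k of (A[1][0] + B[0][1] = -3 + 10 = 7, A[1][1] + B[1][1] = 0 + -1 = -1) = -1 (attained at k = 1)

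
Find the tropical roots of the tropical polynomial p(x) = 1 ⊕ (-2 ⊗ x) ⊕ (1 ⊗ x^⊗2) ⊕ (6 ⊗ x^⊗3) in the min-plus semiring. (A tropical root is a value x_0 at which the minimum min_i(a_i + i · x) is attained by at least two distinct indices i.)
Roots: {-5, -3, 3}

Each tropical root is a break point of the lower envelope of the lines y = a_i + i · x (there are 4 lines, with slopes 0, 1, ..., 3). Only the lines that attain the minimum somewhere contribute to roots; other lines are dominated. Here the surviving (envelope) indices are i = 3, i = 2, i = 1, i = 0.
Intersections between consecutive envelope lines give the roots: for adjacent envelope indices i < j the intersection is x = (a_i − a_j) / (j − i). Reading off the sorted break points: {-5, -3, 3}.
Verification: at each break x_0, at least two indices attain the minimum of min_i(a_i + i · x_0).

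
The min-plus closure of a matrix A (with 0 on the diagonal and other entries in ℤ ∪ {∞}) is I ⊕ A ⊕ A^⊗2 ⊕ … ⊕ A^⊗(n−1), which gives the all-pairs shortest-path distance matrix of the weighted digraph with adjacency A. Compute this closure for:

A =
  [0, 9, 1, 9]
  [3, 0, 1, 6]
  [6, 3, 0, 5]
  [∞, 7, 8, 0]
Closure =
  [0, 4, 1, 6]
  [3, 0, 1, 6]
  [6, 3, 0, 5]
  [10, 7, 8, 0]

This is the Floyd-Warshall all-pairs shortest-path computation. For each intermediate vertex k = 0, 1, …, 3, update dist[i][j] ← min(dist[i][j], dist[i][k] + dist[k][j]). The final matrix gives, for each (i, j), the minimum total weight of any directed path from i to j (possibly empty when i = j).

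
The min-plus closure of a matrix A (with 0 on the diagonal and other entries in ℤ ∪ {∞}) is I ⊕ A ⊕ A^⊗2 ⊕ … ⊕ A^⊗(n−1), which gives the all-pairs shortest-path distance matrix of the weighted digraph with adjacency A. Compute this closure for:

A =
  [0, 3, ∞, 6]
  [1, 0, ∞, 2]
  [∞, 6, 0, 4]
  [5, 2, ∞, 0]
Closure =
  [0, 3, ∞, 5]
  [1, 0, ∞, 2]
  [7, 6, 0, 4]
  [3, 2, ∞, 0]

This is the Floyd-Warshall all-pairs shortest-path computation. For each intermediate vertex k = 0, 1, …, 3, update dist[i][j] ← min(dist[i][j], dist[i][k] + dist[k][j]). The final matrix gives, for each (i, j), the minimum total weight of any directed path from i to j (possibly empty when i = j).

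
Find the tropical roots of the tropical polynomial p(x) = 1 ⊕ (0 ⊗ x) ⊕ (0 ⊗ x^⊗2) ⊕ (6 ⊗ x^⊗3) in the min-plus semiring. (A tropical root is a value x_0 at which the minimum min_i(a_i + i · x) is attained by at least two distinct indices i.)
Roots: {-6, 0, 1}

Each tropical root is a break point of the lower envelope of the lines y = a_i + i · x (there are 4 lines, with slopes 0, 1, ..., 3). Only the lines that attain the minimum somewhere contribute to roots; other lines are dominated. Here the surviving (envelope) indices are i = 3, i = 2, i = 1, i = 0.
Intersections between consecutive envelope lines give the roots: for adjacent envelope indices i < j the intersection is x = (a_i − a_j) / (j − i). Reading off the sorted break points: {-6, 0, 1}.
Verification: at each break x_0, at least two indices attain the minimum of min_i(a_i + i · x_0).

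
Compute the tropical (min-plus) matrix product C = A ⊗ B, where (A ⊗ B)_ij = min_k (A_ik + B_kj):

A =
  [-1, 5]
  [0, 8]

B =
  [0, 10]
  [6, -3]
A ⊗ B =
  [-1, 2]
  [0, 5]

Apply the min-plus product entry-by-entry:
  C[0][0] = min over k of (A[0][0] + B[0][0] = -1 + 0 = -1, A[0][1] + B[1][0] = 5 + 6 = 11) = -1 (attained at k = 0)
  C[0][1] = min over k of (A[0][0] + B[0][1] = -1 + 10 = 9, A[0][1] + B[1][1] = 5 + -3 = 2) = 2 (attained at k = 1)
  C[1][0] = min over k of (A[1][0] + B[0][0] = 0 + 0 = 0, A[1][1] + B[1][0] = 8 + 6 = 14) = 0 (attained at k = 0)
  C[1][1] = min over k of (A[1][0] + B[0][1] = 0 + 10 = 10, A[1][1] + B[1][1] = 8 + -3 = 5) = 5 (attained at k = 1)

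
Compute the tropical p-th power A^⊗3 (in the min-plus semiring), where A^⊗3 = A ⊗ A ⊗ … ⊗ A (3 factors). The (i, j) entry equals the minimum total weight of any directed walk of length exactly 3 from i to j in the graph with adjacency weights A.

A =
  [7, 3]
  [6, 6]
A^⊗3 =
  [15, 12]
  [15, 15]

Each entry (A^⊗3)_ij equals the minimum over all length-3 walks i = v_0 → v_1 → … → v_3 = j of Σ_t A[v_t][v_{t+1}]. For example, for (i, j) = (0, 1) we minimise over 4 possible intermediate vertex sequences; the minimum is 12, attained along the walk 0 → 1 → 0 → 1.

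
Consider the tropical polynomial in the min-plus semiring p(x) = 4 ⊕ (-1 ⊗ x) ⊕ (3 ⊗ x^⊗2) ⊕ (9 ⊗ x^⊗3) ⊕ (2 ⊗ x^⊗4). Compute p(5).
p(5) = 4

A tropical monomial a ⊗ x^⊗i evaluates to a + i · x. Evaluating each term at x = 5:
  Term 0 contributes 4 + 0 · 5 = 4
  Term 1 contributes -1 + 1 · 5 = 4
  Term 2 contributes 3 + 2 · 5 = 13
  Term 3 contributes 9 + 3 · 5 = 24
  Term 4 contributes 2 + 4 · 5 = 22
p(5) = ⊕ of these = min[4, 4, 13, 24, 22] = 4.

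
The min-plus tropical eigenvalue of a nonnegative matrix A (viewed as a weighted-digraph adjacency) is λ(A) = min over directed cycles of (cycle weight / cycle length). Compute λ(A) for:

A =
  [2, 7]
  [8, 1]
λ(A) = 1

Enumerate directed cycles and compute their means (weight / length). Sample:
  cycle 0 → 0: weight = 2, length = 1, mean = 2/1 ≈ 2.000
  cycle 1 → 1: weight = 1, length = 1, mean = 1/1 ≈ 1.000
  cycle 0 → 1 → 0: weight = 15, length = 2, mean = 15/2 ≈ 7.500
  cycle 1 → 0 → 1: weight = 15, length = 2, mean = 15/2 ≈ 7.500
Minimum mean = 1.000, attained e.g. along the cycle 1 → 1 with weight 1 and length 1. So λ(A) = 1/1 = 1.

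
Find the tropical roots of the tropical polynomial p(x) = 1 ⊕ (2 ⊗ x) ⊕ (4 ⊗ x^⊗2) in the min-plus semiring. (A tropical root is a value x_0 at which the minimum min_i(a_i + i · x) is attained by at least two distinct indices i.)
Roots: {-2, -1}

Each tropical root is a break point of the lower envelope of the lines y = a_i + i · x (there are 3 lines, with slopes 0, 1, ..., 2). Only the lines that attain the minimum somewhere contribute to roots; other lines are dominated. Here the surviving (envelope) indices are i = 2, i = 1, i = 0.
Intersections between consecutive envelope lines give the roots: for adjacent envelope indices i < j the intersection is x = (a_i − a_j) / (j − i). Reading off the sorted break points: {-2, -1}.
Verification: at each break x_0, at least two indices attain the minimum of min_i(a_i + i · x_0).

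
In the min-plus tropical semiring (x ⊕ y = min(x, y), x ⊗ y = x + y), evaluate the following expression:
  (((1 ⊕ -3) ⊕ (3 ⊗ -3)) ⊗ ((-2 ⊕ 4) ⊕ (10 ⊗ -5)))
(((1 ⊕ -3) ⊕ (3 ⊗ -3)) ⊗ ((-2 ⊕ 4) ⊕ (10 ⊗ -5))) = -5

Expand innermost to outermost. Recall ⊕ takes the minimum of its arguments and ⊗ takes their sum. Working out the expression (((1 ⊕ -3) ⊕ (3 ⊗ -3)) ⊗ ((-2 ⊕ 4) ⊕ (10 ⊗ -5))) gives -5.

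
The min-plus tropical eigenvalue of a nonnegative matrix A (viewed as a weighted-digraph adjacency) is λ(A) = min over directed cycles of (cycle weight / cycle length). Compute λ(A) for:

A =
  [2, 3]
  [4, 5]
λ(A) = 2

Enumerate directed cycles and compute their means (weight / length). Sample:
  cycle 0 → 0: weight = 2, length = 1, mean = 2/1 ≈ 2.000
  cycle 1 → 1: weight = 5, length = 1, mean = 5/1 ≈ 5.000
  cycle 0 → 1 → 0: weight = 7, length = 2, mean = 7/2 ≈ 3.500
  cycle 1 → 0 → 1: weight = 7, length = 2, mean = 7/2 ≈ 3.500
Minimum mean = 2.000, attained e.g. along the cycle 0 → 0 with weight 2 and length 1. So λ(A) = 2/1 = 2.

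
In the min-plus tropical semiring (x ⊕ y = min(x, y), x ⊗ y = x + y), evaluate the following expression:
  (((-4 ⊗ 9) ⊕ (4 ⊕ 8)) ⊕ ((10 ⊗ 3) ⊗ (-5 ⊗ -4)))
(((-4 ⊗ 9) ⊕ (4 ⊕ 8)) ⊕ ((10 ⊗ 3) ⊗ (-5 ⊗ -4))) = 4

Expand innermost to outermost. Recall ⊕ takes the minimum of its arguments and ⊗ takes their sum. Working out the expression (((-4 ⊗ 9) ⊕ (4 ⊕ 8)) ⊕ ((10 ⊗ 3) ⊗ (-5 ⊗ -4))) gives 4.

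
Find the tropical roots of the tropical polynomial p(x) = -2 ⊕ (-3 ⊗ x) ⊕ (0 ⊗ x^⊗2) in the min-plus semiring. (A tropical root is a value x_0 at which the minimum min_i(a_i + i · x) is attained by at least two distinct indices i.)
Roots: {-3, 1}

Each tropical root is a break point of the lower envelope of the lines y = a_i + i · x (there are 3 lines, with slopes 0, 1, ..., 2). Only the lines that attain the minimum somewhere contribute to roots; other lines are dominated. Here the surviving (envelope) indices are i = 2, i = 1, i = 0.
Intersections between consecutive envelope lines give the roots: for adjacent envelope indices i < j the intersection is x = (a_i − a_j) / (j − i). Reading off the sorted break points: {-3, 1}.
Verification: at each break x_0, at least two indices attain the minimum of min_i(a_i + i · x_0).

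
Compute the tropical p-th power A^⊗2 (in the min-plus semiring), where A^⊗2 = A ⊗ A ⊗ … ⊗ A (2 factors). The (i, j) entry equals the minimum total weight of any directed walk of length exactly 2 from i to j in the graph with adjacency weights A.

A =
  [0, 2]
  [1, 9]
A^⊗2 =
  [0, 2]
  [1, 3]

Each entry (A^⊗2)_ij equals the minimum over all length-2 walks i = v_0 → v_1 → … → v_2 = j of Σ_t A[v_t][v_{t+1}]. For example, for (i, j) = (0, 1) we minimise over 2 possible intermediate vertex sequences; the minimum is 2, attained along the walk 0 → 0 → 1.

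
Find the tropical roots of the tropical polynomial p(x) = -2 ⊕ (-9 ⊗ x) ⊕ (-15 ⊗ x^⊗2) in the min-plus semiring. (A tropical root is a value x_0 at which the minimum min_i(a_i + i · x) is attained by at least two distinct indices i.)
Roots: {6, 7}

Each tropical root is a break point of the lower envelope of the lines y = a_i + i · x (there are 3 lines, with slopes 0, 1, ..., 2). Only the lines that attain the minimum somewhere contribute to roots; other lines are dominated. Here the surviving (envelope) indices are i = 2, i = 1, i = 0.
Intersections between consecutive envelope lines give the roots: for adjacent envelope indices i < j the intersection is x = (a_i − a_j) / (j − i). Reading off the sorted break points: {6, 7}.
Verification: at each break x_0, at least two indices attain the minimum of min_i(a_i + i · x_0).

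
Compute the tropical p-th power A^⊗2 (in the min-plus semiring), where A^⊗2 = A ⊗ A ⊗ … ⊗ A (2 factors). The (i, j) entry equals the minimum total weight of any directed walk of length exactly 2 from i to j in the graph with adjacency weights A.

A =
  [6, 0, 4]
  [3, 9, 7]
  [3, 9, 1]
A^⊗2 =
  [3, 6, 5]
  [9, 3, 7]
  [4, 3, 2]

Each entry (A^⊗2)_ij equals the minimum over all length-2 walks i = v_0 → v_1 → … → v_2 = j of Σ_t A[v_t][v_{t+1}]. For example, for (i, j) = (0, 2) we minimise over 3 possible intermediate vertex sequences; the minimum is 5, attained along the walk 0 → 2 → 2.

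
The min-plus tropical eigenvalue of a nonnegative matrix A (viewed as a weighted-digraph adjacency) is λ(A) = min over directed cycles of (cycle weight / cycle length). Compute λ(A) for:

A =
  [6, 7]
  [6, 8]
λ(A) = 6

Enumerate directed cycles and compute their means (weight / length). Sample:
  cycle 0 → 0: weight = 6, length = 1, mean = 6/1 ≈ 6.000
  cycle 1 → 1: weight = 8, length = 1, mean = 8/1 ≈ 8.000
  cycle 0 → 1 → 0: weight = 13, length = 2, mean = 13/2 ≈ 6.500
  cycle 1 → 0 → 1: weight = 13, length = 2, mean = 13/2 ≈ 6.500
Minimum mean = 6.000, attained e.g. along the cycle 0 → 0 with weight 6 and length 1. So λ(A) = 6/1 = 6.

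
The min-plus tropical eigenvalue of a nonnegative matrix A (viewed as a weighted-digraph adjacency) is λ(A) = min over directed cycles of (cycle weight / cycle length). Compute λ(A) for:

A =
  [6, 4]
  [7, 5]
λ(A) = 5

Enumerate directed cycles and compute their means (weight / length). Sample:
  cycle 0 → 0: weight = 6, length = 1, mean = 6/1 ≈ 6.000
  cycle 1 → 1: weight = 5, length = 1, mean = 5/1 ≈ 5.000
  cycle 0 → 1 → 0: weight = 11, length = 2, mean = 11/2 ≈ 5.500
  cycle 1 → 0 → 1: weight = 11, length = 2, mean = 11/2 ≈ 5.500
Minimum mean = 5.000, attained e.g. along the cycle 1 → 1 with weight 5 and length 1. So λ(A) = 5/1 = 5.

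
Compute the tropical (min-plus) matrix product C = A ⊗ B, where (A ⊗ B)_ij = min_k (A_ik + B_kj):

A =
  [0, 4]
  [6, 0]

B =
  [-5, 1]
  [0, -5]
A ⊗ B =
  [-5, -1]
  [0, -5]

Apply the min-plus product entry-by-entry:
  C[0][0] = min over k of (A[0][0] + B[0][0] = 0 + -5 = -5, A[0][1] + B[1][0] = 4 + 0 = 4) = -5 (attained at k = 0)
  C[0][1] = min over k of (A[0][0] + B[0][1] = 0 + 1 = 1, A[0][1] + B[1][1] = 4 + -5 = -1) = -1 (attained at k = 1)
  C[1][0] = min over k of (A[1][0] + B[0][0] = 6 + -5 = 1, A[1][1] + B[1][0] = 0 + 0 = 0) = 0 (attained at k = 1)
  C[1][1] = min over k of (A[1][0] + B[0][1] = 6 + 1 = 7, A[1][1] + B[1][1] = 0 + -5 = -5) = -5 (attained at k = 1)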